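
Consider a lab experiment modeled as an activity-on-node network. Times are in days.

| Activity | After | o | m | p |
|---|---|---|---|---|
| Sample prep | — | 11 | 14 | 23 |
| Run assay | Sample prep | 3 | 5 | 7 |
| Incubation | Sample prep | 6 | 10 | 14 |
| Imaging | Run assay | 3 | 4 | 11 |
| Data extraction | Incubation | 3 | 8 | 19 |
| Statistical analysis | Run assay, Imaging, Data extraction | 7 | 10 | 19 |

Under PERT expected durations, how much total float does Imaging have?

9 days

te_Sample prep = (11 + 4·14 + 23)/6 = 90/6 = 15
te_Run assay = (3 + 4·5 + 7)/6 = 30/6 = 5
te_Incubation = (6 + 4·10 + 14)/6 = 60/6 = 10
te_Imaging = (3 + 4·4 + 11)/6 = 30/6 = 5
te_Data extraction = (3 + 4·8 + 19)/6 = 54/6 = 9
te_Statistical analysis = (7 + 4·10 + 19)/6 = 66/6 = 11

Forward pass:
ES_Sample prep = 0; EF_Sample prep = 15
ES_Run assay = 15; EF_Run assay = 15+5 = 20
ES_Incubation = 15; EF_Incubation = 15+10 = 25
ES_Imaging = 20; EF_Imaging = 20+5 = 25
ES_Data extraction = 25; EF_Data extraction = 25+9 = 34
ES_Statistical analysis = max(EF_Run assay=20, EF_Imaging=25, EF_Data extraction=34) = 34; EF_Statistical analysis = 34+11 = 45
Expected project duration μ = 45 days. Critical path: Sample prep → Incubation → Data extraction → Statistical analysis.

Backward pass:
LF_Statistical analysis = 45; LS_Statistical analysis = 45−11 = 34
LF_Data extraction = LS_Statistical analysis = 34; LS_Data extraction = 34−9 = 25
LF_Imaging = LS_Statistical analysis = 34; LS_Imaging = 34−5 = 29
LF_Incubation = LS_Data extraction = 25; LS_Incubation = 25−10 = 15
LF_Run assay = min(LS_Imaging=29, LS_Statistical analysis=34) = 29; LS_Run assay = 29−5 = 24
LF_Sample prep = min(LS_Run assay=24, LS_Incubation=15) = 15; LS_Sample prep = 15−15 = 0
Slack_Imaging = LS_Imaging − ES_Imaging = 29 − 20 = 9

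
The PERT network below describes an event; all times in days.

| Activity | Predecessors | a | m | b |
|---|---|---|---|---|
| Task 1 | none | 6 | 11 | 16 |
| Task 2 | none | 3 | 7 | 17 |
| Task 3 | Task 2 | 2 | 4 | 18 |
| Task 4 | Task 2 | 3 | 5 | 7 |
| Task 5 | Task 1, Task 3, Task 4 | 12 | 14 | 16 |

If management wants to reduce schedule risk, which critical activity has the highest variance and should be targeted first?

te_Task 1 = (6 + 4·11 + 16)/6 = 66/6 = 11; σ²_Task 1 = ((16−6)/6)² = 2.778
te_Task 2 = (3 + 4·7 + 17)/6 = 48/6 = 8; σ²_Task 2 = ((17−3)/6)² = 5.444
te_Task 3 = (2 + 4·4 + 18)/6 = 36/6 = 6; σ²_Task 3 = ((18−2)/6)² = 7.111
te_Task 4 = (3 + 4·5 + 7)/6 = 30/6 = 5; σ²_Task 4 = ((7−3)/6)² = 0.444
te_Task 5 = (12 + 4·14 + 16)/6 = 84/6 = 14; σ²_Task 5 = ((16−12)/6)² = 0.444

Forward pass:
ES_Task 1 = 0; EF_Task 1 = 11
ES_Task 2 = 0; EF_Task 2 = 8
ES_Task 3 = 8; EF_Task 3 = 8+6 = 14
ES_Task 4 = 8; EF_Task 4 = 8+5 = 13
ES_Task 5 = max(EF_Task 1=11, EF_Task 3=14, EF_Task 4=13) = 14; EF_Task 5 = 14+14 = 28
Expected project duration μ = 28 days. Critical path: Task 2 → Task 3 → Task 5.

Variances on critical path: σ²_Task 2=5.444, σ²_Task 3=7.111, σ²_Task 5=0.444.
Largest is σ²_Task 3 = 7.111.

Task 3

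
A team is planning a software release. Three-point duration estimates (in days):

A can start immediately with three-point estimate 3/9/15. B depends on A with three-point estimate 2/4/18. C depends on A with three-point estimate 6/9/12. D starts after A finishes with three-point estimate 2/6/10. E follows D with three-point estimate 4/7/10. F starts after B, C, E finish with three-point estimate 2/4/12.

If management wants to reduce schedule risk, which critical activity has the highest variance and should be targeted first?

te_A = (3 + 4·9 + 15)/6 = 54/6 = 9; σ²_A = ((15−3)/6)² = 4.000
te_B = (2 + 4·4 + 18)/6 = 36/6 = 6; σ²_B = ((18−2)/6)² = 7.111
te_C = (6 + 4·9 + 12)/6 = 54/6 = 9; σ²_C = ((12−6)/6)² = 1.000
te_D = (2 + 4·6 + 10)/6 = 36/6 = 6; σ²_D = ((10−2)/6)² = 1.778
te_E = (4 + 4·7 + 10)/6 = 42/6 = 7; σ²_E = ((10−4)/6)² = 1.000
te_F = (2 + 4·4 + 12)/6 = 30/6 = 5; σ²_F = ((12−2)/6)² = 2.778

Forward pass:
ES_A = 0; EF_A = 9
ES_B = 9; EF_B = 9+6 = 15
ES_C = 9; EF_C = 9+9 = 18
ES_D = 9; EF_D = 9+6 = 15
ES_E = 15; EF_E = 15+7 = 22
ES_F = max(EF_B=15, EF_C=18, EF_E=22) = 22; EF_F = 22+5 = 27
Expected project duration μ = 27 days. Critical path: A → D → E → F.

Variances on critical path: σ²_A=4.000, σ²_D=1.778, σ²_E=1.000, σ²_F=2.778.
Largest is σ²_A = 4.000.

A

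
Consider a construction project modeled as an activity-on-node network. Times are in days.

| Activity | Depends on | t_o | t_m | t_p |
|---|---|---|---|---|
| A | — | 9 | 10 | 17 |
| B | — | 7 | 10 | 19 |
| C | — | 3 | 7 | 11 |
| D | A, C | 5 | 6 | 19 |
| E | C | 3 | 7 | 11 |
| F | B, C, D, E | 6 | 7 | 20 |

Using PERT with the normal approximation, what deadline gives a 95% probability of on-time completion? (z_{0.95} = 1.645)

33.9 days

te_A = (9 + 4·10 + 17)/6 = 66/6 = 11; σ²_A = ((17−9)/6)² = 1.778
te_B = (7 + 4·10 + 19)/6 = 66/6 = 11; σ²_B = ((19−7)/6)² = 4.000
te_C = (3 + 4·7 + 11)/6 = 42/6 = 7; σ²_C = ((11−3)/6)² = 1.778
te_D = (5 + 4·6 + 19)/6 = 48/6 = 8; σ²_D = ((19−5)/6)² = 5.444
te_E = (3 + 4·7 + 11)/6 = 42/6 = 7; σ²_E = ((11−3)/6)² = 1.778
te_F = (6 + 4·7 + 20)/6 = 54/6 = 9; σ²_F = ((20−6)/6)² = 5.444

Forward pass:
ES_A = 0; EF_A = 11
ES_B = 0; EF_B = 11
ES_C = 0; EF_C = 7
ES_D = max(EF_A=11, EF_C=7) = 11; EF_D = 11+8 = 19
ES_E = 7; EF_E = 7+7 = 14
ES_F = max(EF_B=11, EF_C=7, EF_D=19, EF_E=14) = 19; EF_F = 19+9 = 28
Expected project duration μ = 28 days. Critical path: A → D → F.

Variance along critical path = 1.778 + 5.444 + 5.444 = 12.667; σ = 3.559 days.
D = μ + z·σ = 28 + 1.645·3.559 = 33.9 days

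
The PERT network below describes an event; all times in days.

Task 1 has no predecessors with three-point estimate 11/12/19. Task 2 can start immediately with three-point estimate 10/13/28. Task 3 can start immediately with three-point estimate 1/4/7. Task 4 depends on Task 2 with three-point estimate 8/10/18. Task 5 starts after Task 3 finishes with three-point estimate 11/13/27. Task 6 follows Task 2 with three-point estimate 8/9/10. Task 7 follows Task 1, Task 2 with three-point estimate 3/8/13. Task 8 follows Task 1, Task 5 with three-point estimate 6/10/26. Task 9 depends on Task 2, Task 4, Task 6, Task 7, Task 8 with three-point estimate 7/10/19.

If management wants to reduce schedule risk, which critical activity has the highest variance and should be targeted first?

te_Task 1 = (11 + 4·12 + 19)/6 = 78/6 = 13; σ²_Task 1 = ((19−11)/6)² = 1.778
te_Task 2 = (10 + 4·13 + 28)/6 = 90/6 = 15; σ²_Task 2 = ((28−10)/6)² = 9.000
te_Task 3 = (1 + 4·4 + 7)/6 = 24/6 = 4; σ²_Task 3 = ((7−1)/6)² = 1.000
te_Task 4 = (8 + 4·10 + 18)/6 = 66/6 = 11; σ²_Task 4 = ((18−8)/6)² = 2.778
te_Task 5 = (11 + 4·13 + 27)/6 = 90/6 = 15; σ²_Task 5 = ((27−11)/6)² = 7.111
te_Task 6 = (8 + 4·9 + 10)/6 = 54/6 = 9; σ²_Task 6 = ((10−8)/6)² = 0.111
te_Task 7 = (3 + 4·8 + 13)/6 = 48/6 = 8; σ²_Task 7 = ((13−3)/6)² = 2.778
te_Task 8 = (6 + 4·10 + 26)/6 = 72/6 = 12; σ²_Task 8 = ((26−6)/6)² = 11.111
te_Task 9 = (7 + 4·10 + 19)/6 = 66/6 = 11; σ²_Task 9 = ((19−7)/6)² = 4.000

Forward pass:
ES_Task 1 = 0; EF_Task 1 = 13
ES_Task 2 = 0; EF_Task 2 = 15
ES_Task 3 = 0; EF_Task 3 = 4
ES_Task 4 = 15; EF_Task 4 = 15+11 = 26
ES_Task 5 = 4; EF_Task 5 = 4+15 = 19
ES_Task 6 = 15; EF_Task 6 = 15+9 = 24
ES_Task 7 = max(EF_Task 1=13, EF_Task 2=15) = 15; EF_Task 7 = 15+8 = 23
ES_Task 8 = max(EF_Task 1=13, EF_Task 5=19) = 19; EF_Task 8 = 19+12 = 31
ES_Task 9 = max(EF_Task 2=15, EF_Task 4=26, EF_Task 6=24, EF_Task 7=23, EF_Task 8=31) = 31; EF_Task 9 = 31+11 = 42
Expected project duration μ = 42 days. Critical path: Task 3 → Task 5 → Task 8 → Task 9.

Variances on critical path: σ²_Task 3=1.000, σ²_Task 5=7.111, σ²_Task 8=11.111, σ²_Task 9=4.000.
Largest is σ²_Task 8 = 11.111.

Task 8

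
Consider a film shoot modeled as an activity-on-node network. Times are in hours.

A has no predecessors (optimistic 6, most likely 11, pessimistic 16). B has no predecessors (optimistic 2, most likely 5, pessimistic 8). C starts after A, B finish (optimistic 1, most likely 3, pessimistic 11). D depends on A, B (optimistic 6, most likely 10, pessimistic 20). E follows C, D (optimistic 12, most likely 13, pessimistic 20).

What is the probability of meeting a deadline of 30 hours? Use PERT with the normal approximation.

te_A = (6 + 4·11 + 16)/6 = 66/6 = 11; σ²_A = ((16−6)/6)² = 2.778
te_B = (2 + 4·5 + 8)/6 = 30/6 = 5; σ²_B = ((8−2)/6)² = 1.000
te_C = (1 + 4·3 + 11)/6 = 24/6 = 4; σ²_C = ((11−1)/6)² = 2.778
te_D = (6 + 4·10 + 20)/6 = 66/6 = 11; σ²_D = ((20−6)/6)² = 5.444
te_E = (12 + 4·13 + 20)/6 = 84/6 = 14; σ²_E = ((20−12)/6)² = 1.778

Forward pass:
ES_A = 0; EF_A = 11
ES_B = 0; EF_B = 5
ES_C = max(EF_A=11, EF_B=5) = 11; EF_C = 11+4 = 15
ES_D = max(EF_A=11, EF_B=5) = 11; EF_D = 11+11 = 22
ES_E = max(EF_C=15, EF_D=22) = 22; EF_E = 22+14 = 36
Expected project duration μ = 36 hours. Critical path: A → D → E.

Variance along critical path = 2.778 + 5.444 + 1.778 = 10.000; σ = √10.000 = 3.162 hours.
Z = (30 − 36) / 3.162 = -1.897
P(T ≤ 30) = Φ(-1.897) ≈ 0.029

0.029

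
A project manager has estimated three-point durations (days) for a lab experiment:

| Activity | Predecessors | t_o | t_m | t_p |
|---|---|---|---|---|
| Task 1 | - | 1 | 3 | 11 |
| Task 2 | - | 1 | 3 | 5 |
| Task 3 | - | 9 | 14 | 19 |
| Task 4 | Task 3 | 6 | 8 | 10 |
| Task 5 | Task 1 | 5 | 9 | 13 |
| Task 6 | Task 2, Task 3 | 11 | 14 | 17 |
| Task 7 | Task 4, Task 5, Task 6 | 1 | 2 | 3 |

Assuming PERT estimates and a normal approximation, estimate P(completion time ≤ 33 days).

te_Task 1 = (1 + 4·3 + 11)/6 = 24/6 = 4; σ²_Task 1 = ((11−1)/6)² = 2.778
te_Task 2 = (1 + 4·3 + 5)/6 = 18/6 = 3; σ²_Task 2 = ((5−1)/6)² = 0.444
te_Task 3 = (9 + 4·14 + 19)/6 = 84/6 = 14; σ²_Task 3 = ((19−9)/6)² = 2.778
te_Task 4 = (6 + 4·8 + 10)/6 = 48/6 = 8; σ²_Task 4 = ((10−6)/6)² = 0.444
te_Task 5 = (5 + 4·9 + 13)/6 = 54/6 = 9; σ²_Task 5 = ((13−5)/6)² = 1.778
te_Task 6 = (11 + 4·14 + 17)/6 = 84/6 = 14; σ²_Task 6 = ((17−11)/6)² = 1.000
te_Task 7 = (1 + 4·2 + 3)/6 = 12/6 = 2; σ²_Task 7 = ((3−1)/6)² = 0.111

Forward pass:
ES_Task 1 = 0; EF_Task 1 = 4
ES_Task 2 = 0; EF_Task 2 = 3
ES_Task 3 = 0; EF_Task 3 = 14
ES_Task 4 = 14; EF_Task 4 = 14+8 = 22
ES_Task 5 = 4; EF_Task 5 = 4+9 = 13
ES_Task 6 = max(EF_Task 2=3, EF_Task 3=14) = 14; EF_Task 6 = 14+14 = 28
ES_Task 7 = max(EF_Task 4=22, EF_Task 5=13, EF_Task 6=28) = 28; EF_Task 7 = 28+2 = 30
Expected project duration μ = 30 days. Critical path: Task 3 → Task 6 → Task 7.

Variance along critical path = 2.778 + 1.000 + 0.111 = 3.889; σ = √3.889 = 1.972 days.
Z = (33 − 30) / 1.972 = 1.521
P(T ≤ 33) = Φ(1.521) ≈ 0.936

0.936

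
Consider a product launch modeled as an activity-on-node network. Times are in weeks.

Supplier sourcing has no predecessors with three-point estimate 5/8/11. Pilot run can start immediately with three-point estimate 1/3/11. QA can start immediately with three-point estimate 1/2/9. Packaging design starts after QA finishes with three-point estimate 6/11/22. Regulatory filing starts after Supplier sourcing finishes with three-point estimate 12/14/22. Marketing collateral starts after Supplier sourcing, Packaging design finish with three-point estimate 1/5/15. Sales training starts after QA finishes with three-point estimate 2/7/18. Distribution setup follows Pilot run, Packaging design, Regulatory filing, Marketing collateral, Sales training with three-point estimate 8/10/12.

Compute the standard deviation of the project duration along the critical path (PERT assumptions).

te_Supplier sourcing = (5 + 4·8 + 11)/6 = 48/6 = 8; σ²_Supplier sourcing = ((11−5)/6)² = 1.000
te_Pilot run = (1 + 4·3 + 11)/6 = 24/6 = 4; σ²_Pilot run = ((11−1)/6)² = 2.778
te_QA = (1 + 4·2 + 9)/6 = 18/6 = 3; σ²_QA = ((9−1)/6)² = 1.778
te_Packaging design = (6 + 4·11 + 22)/6 = 72/6 = 12; σ²_Packaging design = ((22−6)/6)² = 7.111
te_Regulatory filing = (12 + 4·14 + 22)/6 = 90/6 = 15; σ²_Regulatory filing = ((22−12)/6)² = 2.778
te_Marketing collateral = (1 + 4·5 + 15)/6 = 36/6 = 6; σ²_Marketing collateral = ((15−1)/6)² = 5.444
te_Sales training = (2 + 4·7 + 18)/6 = 48/6 = 8; σ²_Sales training = ((18−2)/6)² = 7.111
te_Distribution setup = (8 + 4·10 + 12)/6 = 60/6 = 10; σ²_Distribution setup = ((12−8)/6)² = 0.444

Forward pass:
ES_Supplier sourcing = 0; EF_Supplier sourcing = 8
ES_Pilot run = 0; EF_Pilot run = 4
ES_QA = 0; EF_QA = 3
ES_Packaging design = 3; EF_Packaging design = 3+12 = 15
ES_Regulatory filing = 8; EF_Regulatory filing = 8+15 = 23
ES_Marketing collateral = max(EF_Supplier sourcing=8, EF_Packaging design=15) = 15; EF_Marketing collateral = 15+6 = 21
ES_Sales training = 3; EF_Sales training = 3+8 = 11
ES_Distribution setup = max(EF_Pilot run=4, EF_Packaging design=15, EF_Regulatory filing=23, EF_Marketing collateral=21, EF_Sales training=11) = 23; EF_Distribution setup = 23+10 = 33
Expected project duration μ = 33 weeks. Critical path: Supplier sourcing → Regulatory filing → Distribution setup.

Variance along critical path = 1.000 + 2.778 + 0.444 = 4.222
σ = √4.222 = 2.055 weeks

2.05 weeks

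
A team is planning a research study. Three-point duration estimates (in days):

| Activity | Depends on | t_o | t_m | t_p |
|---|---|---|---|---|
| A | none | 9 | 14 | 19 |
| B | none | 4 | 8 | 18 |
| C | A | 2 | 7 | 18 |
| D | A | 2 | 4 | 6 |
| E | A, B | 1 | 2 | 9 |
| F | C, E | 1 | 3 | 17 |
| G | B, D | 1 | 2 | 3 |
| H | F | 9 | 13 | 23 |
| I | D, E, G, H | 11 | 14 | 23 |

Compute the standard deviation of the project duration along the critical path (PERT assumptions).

5.14 days

te_A = (9 + 4·14 + 19)/6 = 84/6 = 14; σ²_A = ((19−9)/6)² = 2.778
te_B = (4 + 4·8 + 18)/6 = 54/6 = 9; σ²_B = ((18−4)/6)² = 5.444
te_C = (2 + 4·7 + 18)/6 = 48/6 = 8; σ²_C = ((18−2)/6)² = 7.111
te_D = (2 + 4·4 + 6)/6 = 24/6 = 4; σ²_D = ((6−2)/6)² = 0.444
te_E = (1 + 4·2 + 9)/6 = 18/6 = 3; σ²_E = ((9−1)/6)² = 1.778
te_F = (1 + 4·3 + 17)/6 = 30/6 = 5; σ²_F = ((17−1)/6)² = 7.111
te_G = (1 + 4·2 + 3)/6 = 12/6 = 2; σ²_G = ((3−1)/6)² = 0.111
te_H = (9 + 4·13 + 23)/6 = 84/6 = 14; σ²_H = ((23−9)/6)² = 5.444
te_I = (11 + 4·14 + 23)/6 = 90/6 = 15; σ²_I = ((23−11)/6)² = 4.000

Forward pass:
ES_A = 0; EF_A = 14
ES_B = 0; EF_B = 9
ES_C = 14; EF_C = 14+8 = 22
ES_D = 14; EF_D = 14+4 = 18
ES_E = max(EF_A=14, EF_B=9) = 14; EF_E = 14+3 = 17
ES_F = max(EF_C=22, EF_E=17) = 22; EF_F = 22+5 = 27
ES_G = max(EF_B=9, EF_D=18) = 18; EF_G = 18+2 = 20
ES_H = 27; EF_H = 27+14 = 41
ES_I = max(EF_D=18, EF_E=17, EF_G=20, EF_H=41) = 41; EF_I = 41+15 = 56
Expected project duration μ = 56 days. Critical path: A → C → F → H → I.

Variance along critical path = 2.778 + 7.111 + 7.111 + 5.444 + 4.000 = 26.444
σ = √26.444 = 5.142 days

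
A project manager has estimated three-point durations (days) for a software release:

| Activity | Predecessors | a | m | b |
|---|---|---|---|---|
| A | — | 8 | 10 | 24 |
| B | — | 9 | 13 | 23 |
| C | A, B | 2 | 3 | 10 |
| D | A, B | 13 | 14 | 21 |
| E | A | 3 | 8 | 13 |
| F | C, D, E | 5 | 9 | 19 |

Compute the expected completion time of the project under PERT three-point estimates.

te_A = (8 + 4·10 + 24)/6 = 72/6 = 12
te_B = (9 + 4·13 + 23)/6 = 84/6 = 14
te_C = (2 + 4·3 + 10)/6 = 24/6 = 4
te_D = (13 + 4·14 + 21)/6 = 90/6 = 15
te_E = (3 + 4·8 + 13)/6 = 48/6 = 8
te_F = (5 + 4·9 + 19)/6 = 60/6 = 10

Forward pass:
ES_A = 0; EF_A = 12
ES_B = 0; EF_B = 14
ES_C = max(EF_A=12, EF_B=14) = 14; EF_C = 14+4 = 18
ES_D = max(EF_A=12, EF_B=14) = 14; EF_D = 14+15 = 29
ES_E = 12; EF_E = 12+8 = 20
ES_F = max(EF_C=18, EF_D=29, EF_E=20) = 29; EF_F = 29+10 = 39
Expected project duration μ = 39 days. Critical path: B → D → F.

39 days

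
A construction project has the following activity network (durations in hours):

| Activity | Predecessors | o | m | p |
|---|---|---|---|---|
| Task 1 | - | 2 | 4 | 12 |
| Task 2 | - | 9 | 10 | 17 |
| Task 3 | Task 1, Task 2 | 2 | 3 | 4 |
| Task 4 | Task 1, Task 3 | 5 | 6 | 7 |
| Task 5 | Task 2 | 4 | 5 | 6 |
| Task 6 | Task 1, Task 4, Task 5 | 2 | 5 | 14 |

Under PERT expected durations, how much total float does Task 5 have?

4 hours

te_Task 1 = (2 + 4·4 + 12)/6 = 30/6 = 5
te_Task 2 = (9 + 4·10 + 17)/6 = 66/6 = 11
te_Task 3 = (2 + 4·3 + 4)/6 = 18/6 = 3
te_Task 4 = (5 + 4·6 + 7)/6 = 36/6 = 6
te_Task 5 = (4 + 4·5 + 6)/6 = 30/6 = 5
te_Task 6 = (2 + 4·5 + 14)/6 = 36/6 = 6

Forward pass:
ES_Task 1 = 0; EF_Task 1 = 5
ES_Task 2 = 0; EF_Task 2 = 11
ES_Task 3 = max(EF_Task 1=5, EF_Task 2=11) = 11; EF_Task 3 = 11+3 = 14
ES_Task 4 = max(EF_Task 1=5, EF_Task 3=14) = 14; EF_Task 4 = 14+6 = 20
ES_Task 5 = 11; EF_Task 5 = 11+5 = 16
ES_Task 6 = max(EF_Task 1=5, EF_Task 4=20, EF_Task 5=16) = 20; EF_Task 6 = 20+6 = 26
Expected project duration μ = 26 hours. Critical path: Task 2 → Task 3 → Task 4 → Task 6.

Backward pass:
LF_Task 6 = 26; LS_Task 6 = 26−6 = 20
LF_Task 5 = LS_Task 6 = 20; LS_Task 5 = 20−5 = 15
LF_Task 4 = LS_Task 6 = 20; LS_Task 4 = 20−6 = 14
LF_Task 3 = LS_Task 4 = 14; LS_Task 3 = 14−3 = 11
LF_Task 2 = min(LS_Task 3=11, LS_Task 5=15) = 11; LS_Task 2 = 11−11 = 0
LF_Task 1 = min(LS_Task 3=11, LS_Task 4=14, LS_Task 6=20) = 11; LS_Task 1 = 11−5 = 6
Slack_Task 5 = LS_Task 5 − ES_Task 5 = 15 − 11 = 4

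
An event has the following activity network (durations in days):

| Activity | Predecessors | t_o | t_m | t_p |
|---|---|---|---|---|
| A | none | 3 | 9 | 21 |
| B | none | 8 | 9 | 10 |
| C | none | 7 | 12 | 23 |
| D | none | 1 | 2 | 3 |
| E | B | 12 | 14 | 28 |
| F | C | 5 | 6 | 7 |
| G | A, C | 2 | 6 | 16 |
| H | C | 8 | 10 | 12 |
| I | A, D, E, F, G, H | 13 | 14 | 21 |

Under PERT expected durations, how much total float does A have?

8 days

te_A = (3 + 4·9 + 21)/6 = 60/6 = 10
te_B = (8 + 4·9 + 10)/6 = 54/6 = 9
te_C = (7 + 4·12 + 23)/6 = 78/6 = 13
te_D = (1 + 4·2 + 3)/6 = 12/6 = 2
te_E = (12 + 4·14 + 28)/6 = 96/6 = 16
te_F = (5 + 4·6 + 7)/6 = 36/6 = 6
te_G = (2 + 4·6 + 16)/6 = 42/6 = 7
te_H = (8 + 4·10 + 12)/6 = 60/6 = 10
te_I = (13 + 4·14 + 21)/6 = 90/6 = 15

Forward pass:
ES_A = 0; EF_A = 10
ES_B = 0; EF_B = 9
ES_C = 0; EF_C = 13
ES_D = 0; EF_D = 2
ES_E = 9; EF_E = 9+16 = 25
ES_F = 13; EF_F = 13+6 = 19
ES_G = max(EF_A=10, EF_C=13) = 13; EF_G = 13+7 = 20
ES_H = 13; EF_H = 13+10 = 23
ES_I = max(EF_A=10, EF_D=2, EF_E=25, EF_F=19, EF_G=20, EF_H=23) = 25; EF_I = 25+15 = 40
Expected project duration μ = 40 days. Critical path: B → E → I.

Backward pass:
LF_I = 40; LS_I = 40−15 = 25
LF_H = LS_I = 25; LS_H = 25−10 = 15
LF_G = LS_I = 25; LS_G = 25−7 = 18
LF_F = LS_I = 25; LS_F = 25−6 = 19
LF_E = LS_I = 25; LS_E = 25−16 = 9
LF_D = LS_I = 25; LS_D = 25−2 = 23
LF_C = min(LS_F=19, LS_G=18, LS_H=15) = 15; LS_C = 15−13 = 2
LF_B = LS_E = 9; LS_B = 9−9 = 0
LF_A = min(LS_G=18, LS_I=25) = 18; LS_A = 18−10 = 8
Slack_A = LS_A − ES_A = 8 − 0 = 8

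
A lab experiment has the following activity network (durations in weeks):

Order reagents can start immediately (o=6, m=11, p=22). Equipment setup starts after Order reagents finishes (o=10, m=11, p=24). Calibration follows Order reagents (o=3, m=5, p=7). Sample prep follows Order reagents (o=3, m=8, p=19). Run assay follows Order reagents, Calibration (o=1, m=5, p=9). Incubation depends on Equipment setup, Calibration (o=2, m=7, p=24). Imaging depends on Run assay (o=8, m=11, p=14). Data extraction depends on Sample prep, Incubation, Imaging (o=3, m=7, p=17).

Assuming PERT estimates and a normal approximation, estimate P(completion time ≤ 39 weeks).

te_Order reagents = (6 + 4·11 + 22)/6 = 72/6 = 12; σ²_Order reagents = ((22−6)/6)² = 7.111
te_Equipment setup = (10 + 4·11 + 24)/6 = 78/6 = 13; σ²_Equipment setup = ((24−10)/6)² = 5.444
te_Calibration = (3 + 4·5 + 7)/6 = 30/6 = 5; σ²_Calibration = ((7−3)/6)² = 0.444
te_Sample prep = (3 + 4·8 + 19)/6 = 54/6 = 9; σ²_Sample prep = ((19−3)/6)² = 7.111
te_Run assay = (1 + 4·5 + 9)/6 = 30/6 = 5; σ²_Run assay = ((9−1)/6)² = 1.778
te_Incubation = (2 + 4·7 + 24)/6 = 54/6 = 9; σ²_Incubation = ((24−2)/6)² = 13.444
te_Imaging = (8 + 4·11 + 14)/6 = 66/6 = 11; σ²_Imaging = ((14−8)/6)² = 1.000
te_Data extraction = (3 + 4·7 + 17)/6 = 48/6 = 8; σ²_Data extraction = ((17−3)/6)² = 5.444

Forward pass:
ES_Order reagents = 0; EF_Order reagents = 12
ES_Equipment setup = 12; EF_Equipment setup = 12+13 = 25
ES_Calibration = 12; EF_Calibration = 12+5 = 17
ES_Sample prep = 12; EF_Sample prep = 12+9 = 21
ES_Run assay = max(EF_Order reagents=12, EF_Calibration=17) = 17; EF_Run assay = 17+5 = 22
ES_Incubation = max(EF_Equipment setup=25, EF_Calibration=17) = 25; EF_Incubation = 25+9 = 34
ES_Imaging = 22; EF_Imaging = 22+11 = 33
ES_Data extraction = max(EF_Sample prep=21, EF_Incubation=34, EF_Imaging=33) = 34; EF_Data extraction = 34+8 = 42
Expected project duration μ = 42 weeks. Critical path: Order reagents → Equipment setup → Incubation → Data extraction.

Variance along critical path = 7.111 + 5.444 + 13.444 + 5.444 = 31.444; σ = √31.444 = 5.608 weeks.
Z = (39 − 42) / 5.608 = -0.535
P(T ≤ 39) = Φ(-0.535) ≈ 0.296

0.296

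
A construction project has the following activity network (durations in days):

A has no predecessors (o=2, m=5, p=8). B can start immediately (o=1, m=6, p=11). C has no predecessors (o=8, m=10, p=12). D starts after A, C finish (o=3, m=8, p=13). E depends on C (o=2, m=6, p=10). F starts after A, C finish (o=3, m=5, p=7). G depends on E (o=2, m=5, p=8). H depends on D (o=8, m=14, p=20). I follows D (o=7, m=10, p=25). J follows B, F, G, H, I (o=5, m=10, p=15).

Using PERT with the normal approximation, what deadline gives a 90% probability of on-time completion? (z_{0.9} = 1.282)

46.1 days

te_A = (2 + 4·5 + 8)/6 = 30/6 = 5; σ²_A = ((8−2)/6)² = 1.000
te_B = (1 + 4·6 + 11)/6 = 36/6 = 6; σ²_B = ((11−1)/6)² = 2.778
te_C = (8 + 4·10 + 12)/6 = 60/6 = 10; σ²_C = ((12−8)/6)² = 0.444
te_D = (3 + 4·8 + 13)/6 = 48/6 = 8; σ²_D = ((13−3)/6)² = 2.778
te_E = (2 + 4·6 + 10)/6 = 36/6 = 6; σ²_E = ((10−2)/6)² = 1.778
te_F = (3 + 4·5 + 7)/6 = 30/6 = 5; σ²_F = ((7−3)/6)² = 0.444
te_G = (2 + 4·5 + 8)/6 = 30/6 = 5; σ²_G = ((8−2)/6)² = 1.000
te_H = (8 + 4·14 + 20)/6 = 84/6 = 14; σ²_H = ((20−8)/6)² = 4.000
te_I = (7 + 4·10 + 25)/6 = 72/6 = 12; σ²_I = ((25−7)/6)² = 9.000
te_J = (5 + 4·10 + 15)/6 = 60/6 = 10; σ²_J = ((15−5)/6)² = 2.778

Forward pass:
ES_A = 0; EF_A = 5
ES_B = 0; EF_B = 6
ES_C = 0; EF_C = 10
ES_D = max(EF_A=5, EF_C=10) = 10; EF_D = 10+8 = 18
ES_E = 10; EF_E = 10+6 = 16
ES_F = max(EF_A=5, EF_C=10) = 10; EF_F = 10+5 = 15
ES_G = 16; EF_G = 16+5 = 21
ES_H = 18; EF_H = 18+14 = 32
ES_I = 18; EF_I = 18+12 = 30
ES_J = max(EF_B=6, EF_F=15, EF_G=21, EF_H=32, EF_I=30) = 32; EF_J = 32+10 = 42
Expected project duration μ = 42 days. Critical path: C → D → H → J.

Variance along critical path = 0.444 + 2.778 + 4.000 + 2.778 = 10.000; σ = 3.162 days.
D = μ + z·σ = 42 + 1.282·3.162 = 46.1 days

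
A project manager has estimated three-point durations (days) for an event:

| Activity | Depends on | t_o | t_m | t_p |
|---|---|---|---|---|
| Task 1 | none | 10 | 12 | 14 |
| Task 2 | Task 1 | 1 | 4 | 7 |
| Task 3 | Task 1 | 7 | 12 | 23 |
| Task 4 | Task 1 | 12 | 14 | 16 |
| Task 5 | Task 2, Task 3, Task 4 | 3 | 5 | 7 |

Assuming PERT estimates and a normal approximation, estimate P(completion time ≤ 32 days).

0.807

te_Task 1 = (10 + 4·12 + 14)/6 = 72/6 = 12; σ²_Task 1 = ((14−10)/6)² = 0.444
te_Task 2 = (1 + 4·4 + 7)/6 = 24/6 = 4; σ²_Task 2 = ((7−1)/6)² = 1.000
te_Task 3 = (7 + 4·12 + 23)/6 = 78/6 = 13; σ²_Task 3 = ((23−7)/6)² = 7.111
te_Task 4 = (12 + 4·14 + 16)/6 = 84/6 = 14; σ²_Task 4 = ((16−12)/6)² = 0.444
te_Task 5 = (3 + 4·5 + 7)/6 = 30/6 = 5; σ²_Task 5 = ((7−3)/6)² = 0.444

Forward pass:
ES_Task 1 = 0; EF_Task 1 = 12
ES_Task 2 = 12; EF_Task 2 = 12+4 = 16
ES_Task 3 = 12; EF_Task 3 = 12+13 = 25
ES_Task 4 = 12; EF_Task 4 = 12+14 = 26
ES_Task 5 = max(EF_Task 2=16, EF_Task 3=25, EF_Task 4=26) = 26; EF_Task 5 = 26+5 = 31
Expected project duration μ = 31 days. Critical path: Task 1 → Task 4 → Task 5.

Variance along critical path = 0.444 + 0.444 + 0.444 = 1.333; σ = √1.333 = 1.155 days.
Z = (32 − 31) / 1.155 = 0.866
P(T ≤ 32) = Φ(0.866) ≈ 0.807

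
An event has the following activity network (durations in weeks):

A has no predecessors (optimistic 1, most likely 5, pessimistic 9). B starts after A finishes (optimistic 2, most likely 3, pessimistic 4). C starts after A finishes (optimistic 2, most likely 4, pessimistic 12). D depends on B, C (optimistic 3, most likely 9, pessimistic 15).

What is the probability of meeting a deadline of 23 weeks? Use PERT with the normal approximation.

te_A = (1 + 4·5 + 9)/6 = 30/6 = 5; σ²_A = ((9−1)/6)² = 1.778
te_B = (2 + 4·3 + 4)/6 = 18/6 = 3; σ²_B = ((4−2)/6)² = 0.111
te_C = (2 + 4·4 + 12)/6 = 30/6 = 5; σ²_C = ((12−2)/6)² = 2.778
te_D = (3 + 4·9 + 15)/6 = 54/6 = 9; σ²_D = ((15−3)/6)² = 4.000

Forward pass:
ES_A = 0; EF_A = 5
ES_B = 5; EF_B = 5+3 = 8
ES_C = 5; EF_C = 5+5 = 10
ES_D = max(EF_B=8, EF_C=10) = 10; EF_D = 10+9 = 19
Expected project duration μ = 19 weeks. Critical path: A → C → D.

Variance along critical path = 1.778 + 2.778 + 4.000 = 8.556; σ = √8.556 = 2.925 weeks.
Z = (23 − 19) / 2.925 = 1.368
P(T ≤ 23) = Φ(1.368) ≈ 0.914

0.914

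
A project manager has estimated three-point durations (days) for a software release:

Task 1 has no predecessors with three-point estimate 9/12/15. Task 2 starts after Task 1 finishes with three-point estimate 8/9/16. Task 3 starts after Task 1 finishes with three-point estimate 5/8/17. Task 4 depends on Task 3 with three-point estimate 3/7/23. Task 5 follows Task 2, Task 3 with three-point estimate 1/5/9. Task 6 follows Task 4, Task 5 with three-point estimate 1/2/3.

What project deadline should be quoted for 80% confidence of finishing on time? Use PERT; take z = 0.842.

35.4 days

te_Task 1 = (9 + 4·12 + 15)/6 = 72/6 = 12; σ²_Task 1 = ((15−9)/6)² = 1.000
te_Task 2 = (8 + 4·9 + 16)/6 = 60/6 = 10; σ²_Task 2 = ((16−8)/6)² = 1.778
te_Task 3 = (5 + 4·8 + 17)/6 = 54/6 = 9; σ²_Task 3 = ((17−5)/6)² = 4.000
te_Task 4 = (3 + 4·7 + 23)/6 = 54/6 = 9; σ²_Task 4 = ((23−3)/6)² = 11.111
te_Task 5 = (1 + 4·5 + 9)/6 = 30/6 = 5; σ²_Task 5 = ((9−1)/6)² = 1.778
te_Task 6 = (1 + 4·2 + 3)/6 = 12/6 = 2; σ²_Task 6 = ((3−1)/6)² = 0.111

Forward pass:
ES_Task 1 = 0; EF_Task 1 = 12
ES_Task 2 = 12; EF_Task 2 = 12+10 = 22
ES_Task 3 = 12; EF_Task 3 = 12+9 = 21
ES_Task 4 = 21; EF_Task 4 = 21+9 = 30
ES_Task 5 = max(EF_Task 2=22, EF_Task 3=21) = 22; EF_Task 5 = 22+5 = 27
ES_Task 6 = max(EF_Task 4=30, EF_Task 5=27) = 30; EF_Task 6 = 30+2 = 32
Expected project duration μ = 32 days. Critical path: Task 1 → Task 3 → Task 4 → Task 6.

Variance along critical path = 1.000 + 4.000 + 11.111 + 0.111 = 16.222; σ = 4.028 days.
D = μ + z·σ = 32 + 0.842·4.028 = 35.4 days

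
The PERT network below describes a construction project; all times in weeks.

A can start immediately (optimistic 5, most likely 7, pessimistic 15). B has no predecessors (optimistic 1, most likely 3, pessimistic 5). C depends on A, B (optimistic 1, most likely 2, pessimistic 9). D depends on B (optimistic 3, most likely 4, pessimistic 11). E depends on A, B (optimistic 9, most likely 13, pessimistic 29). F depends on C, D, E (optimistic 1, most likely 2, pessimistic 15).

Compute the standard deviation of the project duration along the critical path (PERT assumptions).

4.40 weeks

te_A = (5 + 4·7 + 15)/6 = 48/6 = 8; σ²_A = ((15−5)/6)² = 2.778
te_B = (1 + 4·3 + 5)/6 = 18/6 = 3; σ²_B = ((5−1)/6)² = 0.444
te_C = (1 + 4·2 + 9)/6 = 18/6 = 3; σ²_C = ((9−1)/6)² = 1.778
te_D = (3 + 4·4 + 11)/6 = 30/6 = 5; σ²_D = ((11−3)/6)² = 1.778
te_E = (9 + 4·13 + 29)/6 = 90/6 = 15; σ²_E = ((29−9)/6)² = 11.111
te_F = (1 + 4·2 + 15)/6 = 24/6 = 4; σ²_F = ((15−1)/6)² = 5.444

Forward pass:
ES_A = 0; EF_A = 8
ES_B = 0; EF_B = 3
ES_C = max(EF_A=8, EF_B=3) = 8; EF_C = 8+3 = 11
ES_D = 3; EF_D = 3+5 = 8
ES_E = max(EF_A=8, EF_B=3) = 8; EF_E = 8+15 = 23
ES_F = max(EF_C=11, EF_D=8, EF_E=23) = 23; EF_F = 23+4 = 27
Expected project duration μ = 27 weeks. Critical path: A → E → F.

Variance along critical path = 2.778 + 11.111 + 5.444 = 19.333
σ = √19.333 = 4.397 weeks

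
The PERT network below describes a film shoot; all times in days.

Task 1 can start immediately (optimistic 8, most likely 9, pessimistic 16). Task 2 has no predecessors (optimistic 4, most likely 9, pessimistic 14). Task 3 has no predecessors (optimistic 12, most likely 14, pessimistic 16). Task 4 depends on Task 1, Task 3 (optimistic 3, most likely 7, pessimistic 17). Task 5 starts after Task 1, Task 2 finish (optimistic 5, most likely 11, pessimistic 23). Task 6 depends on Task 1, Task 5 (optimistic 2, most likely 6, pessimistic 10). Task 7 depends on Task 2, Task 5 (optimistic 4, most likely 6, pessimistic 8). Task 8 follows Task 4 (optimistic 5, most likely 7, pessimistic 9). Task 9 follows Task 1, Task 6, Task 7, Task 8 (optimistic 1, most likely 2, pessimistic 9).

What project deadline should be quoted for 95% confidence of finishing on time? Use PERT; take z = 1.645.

36.7 days

te_Task 1 = (8 + 4·9 + 16)/6 = 60/6 = 10; σ²_Task 1 = ((16−8)/6)² = 1.778
te_Task 2 = (4 + 4·9 + 14)/6 = 54/6 = 9; σ²_Task 2 = ((14−4)/6)² = 2.778
te_Task 3 = (12 + 4·14 + 16)/6 = 84/6 = 14; σ²_Task 3 = ((16−12)/6)² = 0.444
te_Task 4 = (3 + 4·7 + 17)/6 = 48/6 = 8; σ²_Task 4 = ((17−3)/6)² = 5.444
te_Task 5 = (5 + 4·11 + 23)/6 = 72/6 = 12; σ²_Task 5 = ((23−5)/6)² = 9.000
te_Task 6 = (2 + 4·6 + 10)/6 = 36/6 = 6; σ²_Task 6 = ((10−2)/6)² = 1.778
te_Task 7 = (4 + 4·6 + 8)/6 = 36/6 = 6; σ²_Task 7 = ((8−4)/6)² = 0.444
te_Task 8 = (5 + 4·7 + 9)/6 = 42/6 = 7; σ²_Task 8 = ((9−5)/6)² = 0.444
te_Task 9 = (1 + 4·2 + 9)/6 = 18/6 = 3; σ²_Task 9 = ((9−1)/6)² = 1.778

Forward pass:
ES_Task 1 = 0; EF_Task 1 = 10
ES_Task 2 = 0; EF_Task 2 = 9
ES_Task 3 = 0; EF_Task 3 = 14
ES_Task 4 = max(EF_Task 1=10, EF_Task 3=14) = 14; EF_Task 4 = 14+8 = 22
ES_Task 5 = max(EF_Task 1=10, EF_Task 2=9) = 10; EF_Task 5 = 10+12 = 22
ES_Task 6 = max(EF_Task 1=10, EF_Task 5=22) = 22; EF_Task 6 = 22+6 = 28
ES_Task 7 = max(EF_Task 2=9, EF_Task 5=22) = 22; EF_Task 7 = 22+6 = 28
ES_Task 8 = 22; EF_Task 8 = 22+7 = 29
ES_Task 9 = max(EF_Task 1=10, EF_Task 6=28, EF_Task 7=28, EF_Task 8=29) = 29; EF_Task 9 = 29+3 = 32
Expected project duration μ = 32 days. Critical path: Task 3 → Task 4 → Task 8 → Task 9.

Variance along critical path = 0.444 + 5.444 + 0.444 + 1.778 = 8.111; σ = 2.848 days.
D = μ + z·σ = 32 + 1.645·2.848 = 36.7 days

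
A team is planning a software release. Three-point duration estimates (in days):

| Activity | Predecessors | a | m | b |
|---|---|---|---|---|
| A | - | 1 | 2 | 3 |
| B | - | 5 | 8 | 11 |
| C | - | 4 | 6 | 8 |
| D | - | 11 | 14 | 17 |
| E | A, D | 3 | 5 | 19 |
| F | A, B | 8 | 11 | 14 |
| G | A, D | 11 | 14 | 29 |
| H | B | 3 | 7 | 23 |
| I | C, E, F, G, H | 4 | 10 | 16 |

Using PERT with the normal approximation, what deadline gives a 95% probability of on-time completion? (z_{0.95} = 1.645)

46.2 days

te_A = (1 + 4·2 + 3)/6 = 12/6 = 2; σ²_A = ((3−1)/6)² = 0.111
te_B = (5 + 4·8 + 11)/6 = 48/6 = 8; σ²_B = ((11−5)/6)² = 1.000
te_C = (4 + 4·6 + 8)/6 = 36/6 = 6; σ²_C = ((8−4)/6)² = 0.444
te_D = (11 + 4·14 + 17)/6 = 84/6 = 14; σ²_D = ((17−11)/6)² = 1.000
te_E = (3 + 4·5 + 19)/6 = 42/6 = 7; σ²_E = ((19−3)/6)² = 7.111
te_F = (8 + 4·11 + 14)/6 = 66/6 = 11; σ²_F = ((14−8)/6)² = 1.000
te_G = (11 + 4·14 + 29)/6 = 96/6 = 16; σ²_G = ((29−11)/6)² = 9.000
te_H = (3 + 4·7 + 23)/6 = 54/6 = 9; σ²_H = ((23−3)/6)² = 11.111
te_I = (4 + 4·10 + 16)/6 = 60/6 = 10; σ²_I = ((16−4)/6)² = 4.000

Forward pass:
ES_A = 0; EF_A = 2
ES_B = 0; EF_B = 8
ES_C = 0; EF_C = 6
ES_D = 0; EF_D = 14
ES_E = max(EF_A=2, EF_D=14) = 14; EF_E = 14+7 = 21
ES_F = max(EF_A=2, EF_B=8) = 8; EF_F = 8+11 = 19
ES_G = max(EF_A=2, EF_D=14) = 14; EF_G = 14+16 = 30
ES_H = 8; EF_H = 8+9 = 17
ES_I = max(EF_C=6, EF_E=21, EF_F=19, EF_G=30, EF_H=17) = 30; EF_I = 30+10 = 40
Expected project duration μ = 40 days. Critical path: D → G → I.

Variance along critical path = 1.000 + 9.000 + 4.000 = 14.000; σ = 3.742 days.
D = μ + z·σ = 40 + 1.645·3.742 = 46.2 days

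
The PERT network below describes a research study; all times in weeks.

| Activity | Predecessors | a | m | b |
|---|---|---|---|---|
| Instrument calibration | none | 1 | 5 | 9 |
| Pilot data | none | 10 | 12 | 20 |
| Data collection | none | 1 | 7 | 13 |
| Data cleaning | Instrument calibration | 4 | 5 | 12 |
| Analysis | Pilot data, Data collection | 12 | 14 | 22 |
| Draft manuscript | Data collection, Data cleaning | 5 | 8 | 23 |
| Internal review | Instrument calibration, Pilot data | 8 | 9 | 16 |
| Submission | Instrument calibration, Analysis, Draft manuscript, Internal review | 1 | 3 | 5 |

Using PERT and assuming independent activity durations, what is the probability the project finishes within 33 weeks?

0.793

te_Instrument calibration = (1 + 4·5 + 9)/6 = 30/6 = 5; σ²_Instrument calibration = ((9−1)/6)² = 1.778
te_Pilot data = (10 + 4·12 + 20)/6 = 78/6 = 13; σ²_Pilot data = ((20−10)/6)² = 2.778
te_Data collection = (1 + 4·7 + 13)/6 = 42/6 = 7; σ²_Data collection = ((13−1)/6)² = 4.000
te_Data cleaning = (4 + 4·5 + 12)/6 = 36/6 = 6; σ²_Data cleaning = ((12−4)/6)² = 1.778
te_Analysis = (12 + 4·14 + 22)/6 = 90/6 = 15; σ²_Analysis = ((22−12)/6)² = 2.778
te_Draft manuscript = (5 + 4·8 + 23)/6 = 60/6 = 10; σ²_Draft manuscript = ((23−5)/6)² = 9.000
te_Internal review = (8 + 4·9 + 16)/6 = 60/6 = 10; σ²_Internal review = ((16−8)/6)² = 1.778
te_Submission = (1 + 4·3 + 5)/6 = 18/6 = 3; σ²_Submission = ((5−1)/6)² = 0.444

Forward pass:
ES_Instrument calibration = 0; EF_Instrument calibration = 5
ES_Pilot data = 0; EF_Pilot data = 13
ES_Data collection = 0; EF_Data collection = 7
ES_Data cleaning = 5; EF_Data cleaning = 5+6 = 11
ES_Analysis = max(EF_Pilot data=13, EF_Data collection=7) = 13; EF_Analysis = 13+15 = 28
ES_Draft manuscript = max(EF_Data collection=7, EF_Data cleaning=11) = 11; EF_Draft manuscript = 11+10 = 21
ES_Internal review = max(EF_Instrument calibration=5, EF_Pilot data=13) = 13; EF_Internal review = 13+10 = 23
ES_Submission = max(EF_Instrument calibration=5, EF_Analysis=28, EF_Draft manuscript=21, EF_Internal review=23) = 28; EF_Submission = 28+3 = 31
Expected project duration μ = 31 weeks. Critical path: Pilot data → Analysis → Submission.

Variance along critical path = 2.778 + 2.778 + 0.444 = 6.000; σ = √6.000 = 2.449 weeks.
Z = (33 − 31) / 2.449 = 0.816
P(T ≤ 33) = Φ(0.816) ≈ 0.793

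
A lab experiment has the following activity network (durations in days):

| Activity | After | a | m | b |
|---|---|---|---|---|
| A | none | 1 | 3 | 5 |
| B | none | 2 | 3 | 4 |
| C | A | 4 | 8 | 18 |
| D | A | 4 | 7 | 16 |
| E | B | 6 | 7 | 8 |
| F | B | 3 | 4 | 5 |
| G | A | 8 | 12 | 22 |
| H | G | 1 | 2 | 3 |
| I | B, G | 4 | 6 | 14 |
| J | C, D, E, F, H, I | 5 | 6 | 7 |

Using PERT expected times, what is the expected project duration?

te_A = (1 + 4·3 + 5)/6 = 18/6 = 3
te_B = (2 + 4·3 + 4)/6 = 18/6 = 3
te_C = (4 + 4·8 + 18)/6 = 54/6 = 9
te_D = (4 + 4·7 + 16)/6 = 48/6 = 8
te_E = (6 + 4·7 + 8)/6 = 42/6 = 7
te_F = (3 + 4·4 + 5)/6 = 24/6 = 4
te_G = (8 + 4·12 + 22)/6 = 78/6 = 13
te_H = (1 + 4·2 + 3)/6 = 12/6 = 2
te_I = (4 + 4·6 + 14)/6 = 42/6 = 7
te_J = (5 + 4·6 + 7)/6 = 36/6 = 6

Forward pass:
ES_A = 0; EF_A = 3
ES_B = 0; EF_B = 3
ES_C = 3; EF_C = 3+9 = 12
ES_D = 3; EF_D = 3+8 = 11
ES_E = 3; EF_E = 3+7 = 10
ES_F = 3; EF_F = 3+4 = 7
ES_G = 3; EF_G = 3+13 = 16
ES_H = 16; EF_H = 16+2 = 18
ES_I = max(EF_B=3, EF_G=16) = 16; EF_I = 16+7 = 23
ES_J = max(EF_C=12, EF_D=11, EF_E=10, EF_F=7, EF_H=18, EF_I=23) = 23; EF_J = 23+6 = 29
Expected project duration μ = 29 days. Critical path: A → G → I → J.

29 days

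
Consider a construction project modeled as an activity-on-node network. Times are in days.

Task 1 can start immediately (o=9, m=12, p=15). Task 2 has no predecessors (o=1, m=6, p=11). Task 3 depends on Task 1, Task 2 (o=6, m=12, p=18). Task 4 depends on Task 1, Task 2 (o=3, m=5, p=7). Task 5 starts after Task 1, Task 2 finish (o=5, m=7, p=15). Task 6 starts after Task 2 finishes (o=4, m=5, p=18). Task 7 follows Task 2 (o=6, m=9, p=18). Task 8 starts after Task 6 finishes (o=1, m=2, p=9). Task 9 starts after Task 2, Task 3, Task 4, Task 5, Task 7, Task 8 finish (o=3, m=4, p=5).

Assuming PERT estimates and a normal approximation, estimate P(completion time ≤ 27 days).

0.329

te_Task 1 = (9 + 4·12 + 15)/6 = 72/6 = 12; σ²_Task 1 = ((15−9)/6)² = 1.000
te_Task 2 = (1 + 4·6 + 11)/6 = 36/6 = 6; σ²_Task 2 = ((11−1)/6)² = 2.778
te_Task 3 = (6 + 4·12 + 18)/6 = 72/6 = 12; σ²_Task 3 = ((18−6)/6)² = 4.000
te_Task 4 = (3 + 4·5 + 7)/6 = 30/6 = 5; σ²_Task 4 = ((7−3)/6)² = 0.444
te_Task 5 = (5 + 4·7 + 15)/6 = 48/6 = 8; σ²_Task 5 = ((15−5)/6)² = 2.778
te_Task 6 = (4 + 4·5 + 18)/6 = 42/6 = 7; σ²_Task 6 = ((18−4)/6)² = 5.444
te_Task 7 = (6 + 4·9 + 18)/6 = 60/6 = 10; σ²_Task 7 = ((18−6)/6)² = 4.000
te_Task 8 = (1 + 4·2 + 9)/6 = 18/6 = 3; σ²_Task 8 = ((9−1)/6)² = 1.778
te_Task 9 = (3 + 4·4 + 5)/6 = 24/6 = 4; σ²_Task 9 = ((5−3)/6)² = 0.111

Forward pass:
ES_Task 1 = 0; EF_Task 1 = 12
ES_Task 2 = 0; EF_Task 2 = 6
ES_Task 3 = max(EF_Task 1=12, EF_Task 2=6) = 12; EF_Task 3 = 12+12 = 24
ES_Task 4 = max(EF_Task 1=12, EF_Task 2=6) = 12; EF_Task 4 = 12+5 = 17
ES_Task 5 = max(EF_Task 1=12, EF_Task 2=6) = 12; EF_Task 5 = 12+8 = 20
ES_Task 6 = 6; EF_Task 6 = 6+7 = 13
ES_Task 7 = 6; EF_Task 7 = 6+10 = 16
ES_Task 8 = 13; EF_Task 8 = 13+3 = 16
ES_Task 9 = max(EF_Task 2=6, EF_Task 3=24, EF_Task 4=17, EF_Task 5=20, EF_Task 7=16, EF_Task 8=16) = 24; EF_Task 9 = 24+4 = 28
Expected project duration μ = 28 days. Critical path: Task 1 → Task 3 → Task 9.

Variance along critical path = 1.000 + 4.000 + 0.111 = 5.111; σ = √5.111 = 2.261 days.
Z = (27 − 28) / 2.261 = -0.442
P(T ≤ 27) = Φ(-0.442) ≈ 0.329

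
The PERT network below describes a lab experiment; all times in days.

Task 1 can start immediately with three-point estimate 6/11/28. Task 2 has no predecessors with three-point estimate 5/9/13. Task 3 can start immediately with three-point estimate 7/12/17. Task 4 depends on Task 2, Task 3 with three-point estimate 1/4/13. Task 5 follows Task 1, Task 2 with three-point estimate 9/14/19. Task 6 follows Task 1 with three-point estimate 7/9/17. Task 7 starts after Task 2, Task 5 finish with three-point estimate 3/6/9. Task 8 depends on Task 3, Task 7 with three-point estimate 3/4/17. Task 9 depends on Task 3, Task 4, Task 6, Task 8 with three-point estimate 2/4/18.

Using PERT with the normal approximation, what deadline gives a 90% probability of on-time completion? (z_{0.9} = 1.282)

52.0 days

te_Task 1 = (6 + 4·11 + 28)/6 = 78/6 = 13; σ²_Task 1 = ((28−6)/6)² = 13.444
te_Task 2 = (5 + 4·9 + 13)/6 = 54/6 = 9; σ²_Task 2 = ((13−5)/6)² = 1.778
te_Task 3 = (7 + 4·12 + 17)/6 = 72/6 = 12; σ²_Task 3 = ((17−7)/6)² = 2.778
te_Task 4 = (1 + 4·4 + 13)/6 = 30/6 = 5; σ²_Task 4 = ((13−1)/6)² = 4.000
te_Task 5 = (9 + 4·14 + 19)/6 = 84/6 = 14; σ²_Task 5 = ((19−9)/6)² = 2.778
te_Task 6 = (7 + 4·9 + 17)/6 = 60/6 = 10; σ²_Task 6 = ((17−7)/6)² = 2.778
te_Task 7 = (3 + 4·6 + 9)/6 = 36/6 = 6; σ²_Task 7 = ((9−3)/6)² = 1.000
te_Task 8 = (3 + 4·4 + 17)/6 = 36/6 = 6; σ²_Task 8 = ((17−3)/6)² = 5.444
te_Task 9 = (2 + 4·4 + 18)/6 = 36/6 = 6; σ²_Task 9 = ((18−2)/6)² = 7.111

Forward pass:
ES_Task 1 = 0; EF_Task 1 = 13
ES_Task 2 = 0; EF_Task 2 = 9
ES_Task 3 = 0; EF_Task 3 = 12
ES_Task 4 = max(EF_Task 2=9, EF_Task 3=12) = 12; EF_Task 4 = 12+5 = 17
ES_Task 5 = max(EF_Task 1=13, EF_Task 2=9) = 13; EF_Task 5 = 13+14 = 27
ES_Task 6 = 13; EF_Task 6 = 13+10 = 23
ES_Task 7 = max(EF_Task 2=9, EF_Task 5=27) = 27; EF_Task 7 = 27+6 = 33
ES_Task 8 = max(EF_Task 3=12, EF_Task 7=33) = 33; EF_Task 8 = 33+6 = 39
ES_Task 9 = max(EF_Task 3=12, EF_Task 4=17, EF_Task 6=23, EF_Task 8=39) = 39; EF_Task 9 = 39+6 = 45
Expected project duration μ = 45 days. Critical path: Task 1 → Task 5 → Task 7 → Task 8 → Task 9.

Variance along critical path = 13.444 + 2.778 + 1.000 + 5.444 + 7.111 = 29.778; σ = 5.457 days.
D = μ + z·σ = 45 + 1.282·5.457 = 52.0 days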